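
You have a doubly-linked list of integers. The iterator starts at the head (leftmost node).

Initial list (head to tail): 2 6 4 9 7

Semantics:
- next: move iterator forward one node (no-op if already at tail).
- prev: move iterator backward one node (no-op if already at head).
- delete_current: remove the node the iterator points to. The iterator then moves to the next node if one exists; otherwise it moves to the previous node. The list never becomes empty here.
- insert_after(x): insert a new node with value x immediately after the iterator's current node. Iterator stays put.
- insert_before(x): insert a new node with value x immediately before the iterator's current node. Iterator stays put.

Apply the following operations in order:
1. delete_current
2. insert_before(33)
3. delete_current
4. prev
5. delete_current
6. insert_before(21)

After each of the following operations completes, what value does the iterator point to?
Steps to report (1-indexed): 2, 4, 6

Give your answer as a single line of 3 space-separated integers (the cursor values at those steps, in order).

Answer: 6 33 4

Derivation:
After 1 (delete_current): list=[6, 4, 9, 7] cursor@6
After 2 (insert_before(33)): list=[33, 6, 4, 9, 7] cursor@6
After 3 (delete_current): list=[33, 4, 9, 7] cursor@4
After 4 (prev): list=[33, 4, 9, 7] cursor@33
After 5 (delete_current): list=[4, 9, 7] cursor@4
After 6 (insert_before(21)): list=[21, 4, 9, 7] cursor@4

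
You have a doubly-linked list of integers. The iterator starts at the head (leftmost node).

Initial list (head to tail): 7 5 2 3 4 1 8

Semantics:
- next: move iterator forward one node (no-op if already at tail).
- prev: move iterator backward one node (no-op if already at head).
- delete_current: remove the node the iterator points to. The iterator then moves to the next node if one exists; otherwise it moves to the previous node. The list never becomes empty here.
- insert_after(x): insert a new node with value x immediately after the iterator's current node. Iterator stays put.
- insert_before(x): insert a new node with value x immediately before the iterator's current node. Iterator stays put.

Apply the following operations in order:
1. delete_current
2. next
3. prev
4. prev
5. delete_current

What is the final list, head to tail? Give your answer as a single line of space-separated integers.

After 1 (delete_current): list=[5, 2, 3, 4, 1, 8] cursor@5
After 2 (next): list=[5, 2, 3, 4, 1, 8] cursor@2
After 3 (prev): list=[5, 2, 3, 4, 1, 8] cursor@5
After 4 (prev): list=[5, 2, 3, 4, 1, 8] cursor@5
After 5 (delete_current): list=[2, 3, 4, 1, 8] cursor@2

Answer: 2 3 4 1 8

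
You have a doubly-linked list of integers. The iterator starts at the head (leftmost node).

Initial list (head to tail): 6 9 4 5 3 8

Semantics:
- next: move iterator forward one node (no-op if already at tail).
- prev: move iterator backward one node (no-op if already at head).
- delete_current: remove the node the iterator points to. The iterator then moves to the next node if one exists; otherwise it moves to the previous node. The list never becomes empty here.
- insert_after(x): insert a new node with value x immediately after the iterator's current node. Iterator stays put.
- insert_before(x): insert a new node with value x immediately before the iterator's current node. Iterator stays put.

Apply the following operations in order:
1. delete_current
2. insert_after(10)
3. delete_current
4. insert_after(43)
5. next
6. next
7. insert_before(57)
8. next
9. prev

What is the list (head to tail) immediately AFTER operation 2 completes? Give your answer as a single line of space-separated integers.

Answer: 9 10 4 5 3 8

Derivation:
After 1 (delete_current): list=[9, 4, 5, 3, 8] cursor@9
After 2 (insert_after(10)): list=[9, 10, 4, 5, 3, 8] cursor@9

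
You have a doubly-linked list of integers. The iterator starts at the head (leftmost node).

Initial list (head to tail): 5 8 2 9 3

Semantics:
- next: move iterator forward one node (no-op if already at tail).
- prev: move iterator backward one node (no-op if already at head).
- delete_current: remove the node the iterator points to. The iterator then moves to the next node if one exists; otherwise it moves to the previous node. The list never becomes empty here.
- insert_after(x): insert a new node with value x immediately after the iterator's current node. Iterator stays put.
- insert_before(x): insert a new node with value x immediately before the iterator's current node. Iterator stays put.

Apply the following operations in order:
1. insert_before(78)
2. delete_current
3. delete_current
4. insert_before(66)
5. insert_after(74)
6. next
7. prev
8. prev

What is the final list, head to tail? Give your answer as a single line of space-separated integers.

Answer: 78 66 2 74 9 3

Derivation:
After 1 (insert_before(78)): list=[78, 5, 8, 2, 9, 3] cursor@5
After 2 (delete_current): list=[78, 8, 2, 9, 3] cursor@8
After 3 (delete_current): list=[78, 2, 9, 3] cursor@2
After 4 (insert_before(66)): list=[78, 66, 2, 9, 3] cursor@2
After 5 (insert_after(74)): list=[78, 66, 2, 74, 9, 3] cursor@2
After 6 (next): list=[78, 66, 2, 74, 9, 3] cursor@74
After 7 (prev): list=[78, 66, 2, 74, 9, 3] cursor@2
After 8 (prev): list=[78, 66, 2, 74, 9, 3] cursor@66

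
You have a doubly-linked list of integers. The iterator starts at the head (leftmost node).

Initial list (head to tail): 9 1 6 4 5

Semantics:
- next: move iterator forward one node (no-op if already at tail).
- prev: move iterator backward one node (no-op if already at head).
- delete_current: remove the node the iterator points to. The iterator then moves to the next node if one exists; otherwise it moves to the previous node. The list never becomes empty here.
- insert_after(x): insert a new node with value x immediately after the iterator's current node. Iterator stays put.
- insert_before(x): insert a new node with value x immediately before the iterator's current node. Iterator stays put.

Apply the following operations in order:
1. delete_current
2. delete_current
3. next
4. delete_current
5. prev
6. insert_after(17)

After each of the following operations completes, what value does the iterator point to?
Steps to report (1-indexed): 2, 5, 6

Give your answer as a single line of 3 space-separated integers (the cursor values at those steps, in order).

After 1 (delete_current): list=[1, 6, 4, 5] cursor@1
After 2 (delete_current): list=[6, 4, 5] cursor@6
After 3 (next): list=[6, 4, 5] cursor@4
After 4 (delete_current): list=[6, 5] cursor@5
After 5 (prev): list=[6, 5] cursor@6
After 6 (insert_after(17)): list=[6, 17, 5] cursor@6

Answer: 6 6 6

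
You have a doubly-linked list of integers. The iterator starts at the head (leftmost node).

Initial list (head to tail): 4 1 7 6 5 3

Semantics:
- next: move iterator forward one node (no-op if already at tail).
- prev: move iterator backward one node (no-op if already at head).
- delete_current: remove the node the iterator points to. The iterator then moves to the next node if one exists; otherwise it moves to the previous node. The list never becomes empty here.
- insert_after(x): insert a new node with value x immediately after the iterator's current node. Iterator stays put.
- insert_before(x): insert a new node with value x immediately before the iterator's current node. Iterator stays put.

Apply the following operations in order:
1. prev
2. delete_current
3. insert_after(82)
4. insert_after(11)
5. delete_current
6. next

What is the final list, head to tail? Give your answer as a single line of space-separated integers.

After 1 (prev): list=[4, 1, 7, 6, 5, 3] cursor@4
After 2 (delete_current): list=[1, 7, 6, 5, 3] cursor@1
After 3 (insert_after(82)): list=[1, 82, 7, 6, 5, 3] cursor@1
After 4 (insert_after(11)): list=[1, 11, 82, 7, 6, 5, 3] cursor@1
After 5 (delete_current): list=[11, 82, 7, 6, 5, 3] cursor@11
After 6 (next): list=[11, 82, 7, 6, 5, 3] cursor@82

Answer: 11 82 7 6 5 3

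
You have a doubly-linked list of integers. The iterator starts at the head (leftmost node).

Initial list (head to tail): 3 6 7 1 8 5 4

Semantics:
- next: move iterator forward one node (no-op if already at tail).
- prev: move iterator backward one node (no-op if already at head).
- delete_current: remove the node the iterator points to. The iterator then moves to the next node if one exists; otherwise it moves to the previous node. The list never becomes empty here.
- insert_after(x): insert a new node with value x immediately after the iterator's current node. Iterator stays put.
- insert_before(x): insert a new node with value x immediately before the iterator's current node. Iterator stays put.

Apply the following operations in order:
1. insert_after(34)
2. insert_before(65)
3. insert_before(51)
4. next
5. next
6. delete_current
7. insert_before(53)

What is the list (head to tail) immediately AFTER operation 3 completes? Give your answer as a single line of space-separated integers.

Answer: 65 51 3 34 6 7 1 8 5 4

Derivation:
After 1 (insert_after(34)): list=[3, 34, 6, 7, 1, 8, 5, 4] cursor@3
After 2 (insert_before(65)): list=[65, 3, 34, 6, 7, 1, 8, 5, 4] cursor@3
After 3 (insert_before(51)): list=[65, 51, 3, 34, 6, 7, 1, 8, 5, 4] cursor@3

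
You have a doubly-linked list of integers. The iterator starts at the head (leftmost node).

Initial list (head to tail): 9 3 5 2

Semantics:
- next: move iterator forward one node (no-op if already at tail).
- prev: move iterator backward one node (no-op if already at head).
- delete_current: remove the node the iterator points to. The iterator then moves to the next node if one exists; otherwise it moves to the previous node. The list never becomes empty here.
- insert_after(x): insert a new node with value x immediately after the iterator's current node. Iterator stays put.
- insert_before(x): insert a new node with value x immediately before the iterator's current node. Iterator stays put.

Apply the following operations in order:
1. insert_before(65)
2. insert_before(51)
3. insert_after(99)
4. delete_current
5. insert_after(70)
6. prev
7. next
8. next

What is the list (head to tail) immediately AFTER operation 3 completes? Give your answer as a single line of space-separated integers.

Answer: 65 51 9 99 3 5 2

Derivation:
After 1 (insert_before(65)): list=[65, 9, 3, 5, 2] cursor@9
After 2 (insert_before(51)): list=[65, 51, 9, 3, 5, 2] cursor@9
After 3 (insert_after(99)): list=[65, 51, 9, 99, 3, 5, 2] cursor@9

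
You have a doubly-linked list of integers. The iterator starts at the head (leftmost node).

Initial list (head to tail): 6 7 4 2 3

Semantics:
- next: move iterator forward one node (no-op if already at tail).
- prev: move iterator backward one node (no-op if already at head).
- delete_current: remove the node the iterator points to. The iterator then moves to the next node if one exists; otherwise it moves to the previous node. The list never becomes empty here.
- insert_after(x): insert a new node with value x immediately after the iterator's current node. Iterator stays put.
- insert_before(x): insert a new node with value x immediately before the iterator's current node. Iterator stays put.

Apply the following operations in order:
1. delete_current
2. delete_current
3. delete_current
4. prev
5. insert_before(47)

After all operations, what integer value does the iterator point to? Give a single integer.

Answer: 2

Derivation:
After 1 (delete_current): list=[7, 4, 2, 3] cursor@7
After 2 (delete_current): list=[4, 2, 3] cursor@4
After 3 (delete_current): list=[2, 3] cursor@2
After 4 (prev): list=[2, 3] cursor@2
After 5 (insert_before(47)): list=[47, 2, 3] cursor@2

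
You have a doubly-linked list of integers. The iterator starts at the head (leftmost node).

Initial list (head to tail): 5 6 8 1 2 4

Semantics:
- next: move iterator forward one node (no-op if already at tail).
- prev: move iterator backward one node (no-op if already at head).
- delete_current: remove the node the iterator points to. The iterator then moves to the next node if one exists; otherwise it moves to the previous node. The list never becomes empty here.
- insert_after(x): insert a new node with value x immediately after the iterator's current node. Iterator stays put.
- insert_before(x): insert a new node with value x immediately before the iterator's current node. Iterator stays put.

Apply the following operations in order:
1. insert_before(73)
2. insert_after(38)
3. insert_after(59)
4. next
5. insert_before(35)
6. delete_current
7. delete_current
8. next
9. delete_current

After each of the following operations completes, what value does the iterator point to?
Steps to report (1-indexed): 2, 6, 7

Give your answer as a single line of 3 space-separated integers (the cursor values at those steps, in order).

Answer: 5 38 6

Derivation:
After 1 (insert_before(73)): list=[73, 5, 6, 8, 1, 2, 4] cursor@5
After 2 (insert_after(38)): list=[73, 5, 38, 6, 8, 1, 2, 4] cursor@5
After 3 (insert_after(59)): list=[73, 5, 59, 38, 6, 8, 1, 2, 4] cursor@5
After 4 (next): list=[73, 5, 59, 38, 6, 8, 1, 2, 4] cursor@59
After 5 (insert_before(35)): list=[73, 5, 35, 59, 38, 6, 8, 1, 2, 4] cursor@59
After 6 (delete_current): list=[73, 5, 35, 38, 6, 8, 1, 2, 4] cursor@38
After 7 (delete_current): list=[73, 5, 35, 6, 8, 1, 2, 4] cursor@6
After 8 (next): list=[73, 5, 35, 6, 8, 1, 2, 4] cursor@8
After 9 (delete_current): list=[73, 5, 35, 6, 1, 2, 4] cursor@1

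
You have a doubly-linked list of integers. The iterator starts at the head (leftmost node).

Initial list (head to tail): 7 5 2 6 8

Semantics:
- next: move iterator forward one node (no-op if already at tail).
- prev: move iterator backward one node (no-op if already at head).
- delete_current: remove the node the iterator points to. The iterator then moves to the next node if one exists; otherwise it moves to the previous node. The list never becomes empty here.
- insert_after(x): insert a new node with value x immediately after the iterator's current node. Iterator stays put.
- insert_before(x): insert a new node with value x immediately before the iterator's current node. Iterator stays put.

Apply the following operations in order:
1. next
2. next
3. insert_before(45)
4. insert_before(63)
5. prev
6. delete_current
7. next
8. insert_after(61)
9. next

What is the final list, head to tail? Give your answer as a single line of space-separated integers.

Answer: 7 5 45 2 6 61 8

Derivation:
After 1 (next): list=[7, 5, 2, 6, 8] cursor@5
After 2 (next): list=[7, 5, 2, 6, 8] cursor@2
After 3 (insert_before(45)): list=[7, 5, 45, 2, 6, 8] cursor@2
After 4 (insert_before(63)): list=[7, 5, 45, 63, 2, 6, 8] cursor@2
After 5 (prev): list=[7, 5, 45, 63, 2, 6, 8] cursor@63
After 6 (delete_current): list=[7, 5, 45, 2, 6, 8] cursor@2
After 7 (next): list=[7, 5, 45, 2, 6, 8] cursor@6
After 8 (insert_after(61)): list=[7, 5, 45, 2, 6, 61, 8] cursor@6
After 9 (next): list=[7, 5, 45, 2, 6, 61, 8] cursor@61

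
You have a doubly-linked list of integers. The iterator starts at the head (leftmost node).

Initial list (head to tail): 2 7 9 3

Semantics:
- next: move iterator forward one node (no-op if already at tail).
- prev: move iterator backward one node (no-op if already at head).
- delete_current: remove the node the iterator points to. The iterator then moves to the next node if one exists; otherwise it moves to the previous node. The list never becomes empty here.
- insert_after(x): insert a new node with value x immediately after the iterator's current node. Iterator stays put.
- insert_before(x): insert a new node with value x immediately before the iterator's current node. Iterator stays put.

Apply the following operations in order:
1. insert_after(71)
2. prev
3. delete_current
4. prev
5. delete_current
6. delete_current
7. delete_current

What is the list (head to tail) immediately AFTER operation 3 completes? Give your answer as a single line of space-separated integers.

After 1 (insert_after(71)): list=[2, 71, 7, 9, 3] cursor@2
After 2 (prev): list=[2, 71, 7, 9, 3] cursor@2
After 3 (delete_current): list=[71, 7, 9, 3] cursor@71

Answer: 71 7 9 3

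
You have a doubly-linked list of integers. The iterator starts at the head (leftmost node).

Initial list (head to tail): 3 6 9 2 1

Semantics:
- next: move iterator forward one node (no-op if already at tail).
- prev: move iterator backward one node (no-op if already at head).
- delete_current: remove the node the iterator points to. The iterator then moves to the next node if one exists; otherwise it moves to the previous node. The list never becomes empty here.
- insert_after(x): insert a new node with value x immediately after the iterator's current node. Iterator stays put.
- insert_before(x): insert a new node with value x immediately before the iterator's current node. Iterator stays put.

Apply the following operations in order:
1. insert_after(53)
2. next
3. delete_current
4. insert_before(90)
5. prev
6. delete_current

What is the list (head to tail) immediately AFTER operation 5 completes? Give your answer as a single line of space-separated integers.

After 1 (insert_after(53)): list=[3, 53, 6, 9, 2, 1] cursor@3
After 2 (next): list=[3, 53, 6, 9, 2, 1] cursor@53
After 3 (delete_current): list=[3, 6, 9, 2, 1] cursor@6
After 4 (insert_before(90)): list=[3, 90, 6, 9, 2, 1] cursor@6
After 5 (prev): list=[3, 90, 6, 9, 2, 1] cursor@90

Answer: 3 90 6 9 2 1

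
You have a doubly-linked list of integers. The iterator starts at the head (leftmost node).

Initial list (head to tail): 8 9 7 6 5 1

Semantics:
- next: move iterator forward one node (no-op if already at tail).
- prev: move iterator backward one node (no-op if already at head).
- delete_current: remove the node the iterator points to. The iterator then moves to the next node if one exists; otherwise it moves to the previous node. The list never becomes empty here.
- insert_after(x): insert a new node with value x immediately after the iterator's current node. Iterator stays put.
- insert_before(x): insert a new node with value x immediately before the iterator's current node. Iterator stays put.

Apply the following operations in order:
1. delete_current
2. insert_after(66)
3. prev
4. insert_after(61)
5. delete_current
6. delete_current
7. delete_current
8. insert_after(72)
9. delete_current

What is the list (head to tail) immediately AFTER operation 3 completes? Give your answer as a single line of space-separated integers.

After 1 (delete_current): list=[9, 7, 6, 5, 1] cursor@9
After 2 (insert_after(66)): list=[9, 66, 7, 6, 5, 1] cursor@9
After 3 (prev): list=[9, 66, 7, 6, 5, 1] cursor@9

Answer: 9 66 7 6 5 1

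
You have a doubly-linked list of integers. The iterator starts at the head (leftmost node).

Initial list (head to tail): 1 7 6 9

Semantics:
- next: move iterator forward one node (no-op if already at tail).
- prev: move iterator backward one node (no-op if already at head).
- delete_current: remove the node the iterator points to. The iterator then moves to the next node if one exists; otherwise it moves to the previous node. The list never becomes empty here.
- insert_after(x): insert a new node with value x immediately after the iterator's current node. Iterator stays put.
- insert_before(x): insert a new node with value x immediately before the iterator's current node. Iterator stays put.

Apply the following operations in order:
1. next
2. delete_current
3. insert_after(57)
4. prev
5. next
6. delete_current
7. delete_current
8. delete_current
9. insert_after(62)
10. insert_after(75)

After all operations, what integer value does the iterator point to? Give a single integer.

After 1 (next): list=[1, 7, 6, 9] cursor@7
After 2 (delete_current): list=[1, 6, 9] cursor@6
After 3 (insert_after(57)): list=[1, 6, 57, 9] cursor@6
After 4 (prev): list=[1, 6, 57, 9] cursor@1
After 5 (next): list=[1, 6, 57, 9] cursor@6
After 6 (delete_current): list=[1, 57, 9] cursor@57
After 7 (delete_current): list=[1, 9] cursor@9
After 8 (delete_current): list=[1] cursor@1
After 9 (insert_after(62)): list=[1, 62] cursor@1
After 10 (insert_after(75)): list=[1, 75, 62] cursor@1

Answer: 1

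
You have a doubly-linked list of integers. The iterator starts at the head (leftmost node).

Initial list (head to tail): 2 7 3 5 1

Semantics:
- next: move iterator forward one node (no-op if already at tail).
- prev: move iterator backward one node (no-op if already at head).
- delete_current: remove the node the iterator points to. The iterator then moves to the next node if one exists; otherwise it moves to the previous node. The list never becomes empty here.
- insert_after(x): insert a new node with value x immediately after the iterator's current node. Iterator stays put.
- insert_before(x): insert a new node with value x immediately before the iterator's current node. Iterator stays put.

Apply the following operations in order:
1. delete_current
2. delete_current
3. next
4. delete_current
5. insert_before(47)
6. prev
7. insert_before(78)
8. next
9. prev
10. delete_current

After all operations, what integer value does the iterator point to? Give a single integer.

After 1 (delete_current): list=[7, 3, 5, 1] cursor@7
After 2 (delete_current): list=[3, 5, 1] cursor@3
After 3 (next): list=[3, 5, 1] cursor@5
After 4 (delete_current): list=[3, 1] cursor@1
After 5 (insert_before(47)): list=[3, 47, 1] cursor@1
After 6 (prev): list=[3, 47, 1] cursor@47
After 7 (insert_before(78)): list=[3, 78, 47, 1] cursor@47
After 8 (next): list=[3, 78, 47, 1] cursor@1
After 9 (prev): list=[3, 78, 47, 1] cursor@47
After 10 (delete_current): list=[3, 78, 1] cursor@1

Answer: 1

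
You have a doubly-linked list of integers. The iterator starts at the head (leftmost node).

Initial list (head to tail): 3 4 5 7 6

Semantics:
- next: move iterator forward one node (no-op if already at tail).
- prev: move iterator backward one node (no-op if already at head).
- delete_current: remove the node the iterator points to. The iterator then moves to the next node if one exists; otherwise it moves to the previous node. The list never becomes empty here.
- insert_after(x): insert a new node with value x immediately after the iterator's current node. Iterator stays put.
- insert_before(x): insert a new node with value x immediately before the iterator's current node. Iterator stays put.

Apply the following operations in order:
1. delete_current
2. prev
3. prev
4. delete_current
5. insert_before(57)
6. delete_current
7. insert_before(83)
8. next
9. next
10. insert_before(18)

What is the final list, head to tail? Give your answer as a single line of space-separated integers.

Answer: 57 83 7 18 6

Derivation:
After 1 (delete_current): list=[4, 5, 7, 6] cursor@4
After 2 (prev): list=[4, 5, 7, 6] cursor@4
After 3 (prev): list=[4, 5, 7, 6] cursor@4
After 4 (delete_current): list=[5, 7, 6] cursor@5
After 5 (insert_before(57)): list=[57, 5, 7, 6] cursor@5
After 6 (delete_current): list=[57, 7, 6] cursor@7
After 7 (insert_before(83)): list=[57, 83, 7, 6] cursor@7
After 8 (next): list=[57, 83, 7, 6] cursor@6
After 9 (next): list=[57, 83, 7, 6] cursor@6
After 10 (insert_before(18)): list=[57, 83, 7, 18, 6] cursor@6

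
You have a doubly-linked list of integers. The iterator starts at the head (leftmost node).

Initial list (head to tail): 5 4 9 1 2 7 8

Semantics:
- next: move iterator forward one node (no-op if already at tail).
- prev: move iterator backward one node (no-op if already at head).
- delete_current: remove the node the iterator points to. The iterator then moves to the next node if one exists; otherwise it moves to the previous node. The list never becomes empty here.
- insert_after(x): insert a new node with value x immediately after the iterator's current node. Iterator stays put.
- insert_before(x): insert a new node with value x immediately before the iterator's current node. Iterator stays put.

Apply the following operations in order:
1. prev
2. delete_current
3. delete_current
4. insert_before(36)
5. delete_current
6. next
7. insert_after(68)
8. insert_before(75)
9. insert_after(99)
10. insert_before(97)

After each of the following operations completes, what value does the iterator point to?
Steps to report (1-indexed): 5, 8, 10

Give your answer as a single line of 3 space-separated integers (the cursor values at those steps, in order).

After 1 (prev): list=[5, 4, 9, 1, 2, 7, 8] cursor@5
After 2 (delete_current): list=[4, 9, 1, 2, 7, 8] cursor@4
After 3 (delete_current): list=[9, 1, 2, 7, 8] cursor@9
After 4 (insert_before(36)): list=[36, 9, 1, 2, 7, 8] cursor@9
After 5 (delete_current): list=[36, 1, 2, 7, 8] cursor@1
After 6 (next): list=[36, 1, 2, 7, 8] cursor@2
After 7 (insert_after(68)): list=[36, 1, 2, 68, 7, 8] cursor@2
After 8 (insert_before(75)): list=[36, 1, 75, 2, 68, 7, 8] cursor@2
After 9 (insert_after(99)): list=[36, 1, 75, 2, 99, 68, 7, 8] cursor@2
After 10 (insert_before(97)): list=[36, 1, 75, 97, 2, 99, 68, 7, 8] cursor@2

Answer: 1 2 2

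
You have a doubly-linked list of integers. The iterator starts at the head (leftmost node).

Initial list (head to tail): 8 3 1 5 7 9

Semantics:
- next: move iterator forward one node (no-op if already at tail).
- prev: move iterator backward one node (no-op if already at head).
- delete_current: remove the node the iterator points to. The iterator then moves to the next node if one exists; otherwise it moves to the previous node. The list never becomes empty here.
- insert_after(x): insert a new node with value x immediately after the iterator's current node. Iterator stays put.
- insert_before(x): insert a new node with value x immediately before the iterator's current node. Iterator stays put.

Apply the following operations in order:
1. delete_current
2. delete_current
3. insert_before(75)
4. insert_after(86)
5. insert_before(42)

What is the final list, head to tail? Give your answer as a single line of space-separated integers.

Answer: 75 42 1 86 5 7 9

Derivation:
After 1 (delete_current): list=[3, 1, 5, 7, 9] cursor@3
After 2 (delete_current): list=[1, 5, 7, 9] cursor@1
After 3 (insert_before(75)): list=[75, 1, 5, 7, 9] cursor@1
After 4 (insert_after(86)): list=[75, 1, 86, 5, 7, 9] cursor@1
After 5 (insert_before(42)): list=[75, 42, 1, 86, 5, 7, 9] cursor@1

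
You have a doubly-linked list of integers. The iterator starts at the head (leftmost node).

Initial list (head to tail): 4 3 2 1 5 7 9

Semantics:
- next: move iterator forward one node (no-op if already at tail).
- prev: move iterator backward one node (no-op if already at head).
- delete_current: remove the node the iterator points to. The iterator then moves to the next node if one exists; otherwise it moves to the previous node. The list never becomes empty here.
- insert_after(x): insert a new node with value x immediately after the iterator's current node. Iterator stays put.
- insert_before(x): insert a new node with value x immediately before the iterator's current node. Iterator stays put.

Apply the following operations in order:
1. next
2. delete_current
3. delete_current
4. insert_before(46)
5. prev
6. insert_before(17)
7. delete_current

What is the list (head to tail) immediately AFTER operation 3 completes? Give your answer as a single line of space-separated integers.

After 1 (next): list=[4, 3, 2, 1, 5, 7, 9] cursor@3
After 2 (delete_current): list=[4, 2, 1, 5, 7, 9] cursor@2
After 3 (delete_current): list=[4, 1, 5, 7, 9] cursor@1

Answer: 4 1 5 7 9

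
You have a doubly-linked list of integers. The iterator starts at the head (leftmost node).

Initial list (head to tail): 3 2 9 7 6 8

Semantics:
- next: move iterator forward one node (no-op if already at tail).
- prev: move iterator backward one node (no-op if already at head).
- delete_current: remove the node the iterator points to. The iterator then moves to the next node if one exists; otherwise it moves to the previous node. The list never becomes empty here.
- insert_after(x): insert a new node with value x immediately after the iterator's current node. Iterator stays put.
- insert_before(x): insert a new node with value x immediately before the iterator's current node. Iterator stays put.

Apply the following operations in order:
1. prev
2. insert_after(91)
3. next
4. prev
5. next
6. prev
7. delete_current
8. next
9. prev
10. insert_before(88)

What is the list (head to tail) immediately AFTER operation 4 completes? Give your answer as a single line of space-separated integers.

After 1 (prev): list=[3, 2, 9, 7, 6, 8] cursor@3
After 2 (insert_after(91)): list=[3, 91, 2, 9, 7, 6, 8] cursor@3
After 3 (next): list=[3, 91, 2, 9, 7, 6, 8] cursor@91
After 4 (prev): list=[3, 91, 2, 9, 7, 6, 8] cursor@3

Answer: 3 91 2 9 7 6 8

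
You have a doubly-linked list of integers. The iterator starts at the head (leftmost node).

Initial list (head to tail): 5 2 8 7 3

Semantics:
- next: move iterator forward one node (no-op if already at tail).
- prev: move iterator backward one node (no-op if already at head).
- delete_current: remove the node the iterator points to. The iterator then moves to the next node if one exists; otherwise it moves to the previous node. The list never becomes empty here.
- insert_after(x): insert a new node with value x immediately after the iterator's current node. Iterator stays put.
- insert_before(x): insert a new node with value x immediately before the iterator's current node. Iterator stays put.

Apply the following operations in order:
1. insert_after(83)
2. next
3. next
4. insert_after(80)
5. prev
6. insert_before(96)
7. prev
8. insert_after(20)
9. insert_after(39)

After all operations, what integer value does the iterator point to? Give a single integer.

Answer: 96

Derivation:
After 1 (insert_after(83)): list=[5, 83, 2, 8, 7, 3] cursor@5
After 2 (next): list=[5, 83, 2, 8, 7, 3] cursor@83
After 3 (next): list=[5, 83, 2, 8, 7, 3] cursor@2
After 4 (insert_after(80)): list=[5, 83, 2, 80, 8, 7, 3] cursor@2
After 5 (prev): list=[5, 83, 2, 80, 8, 7, 3] cursor@83
After 6 (insert_before(96)): list=[5, 96, 83, 2, 80, 8, 7, 3] cursor@83
After 7 (prev): list=[5, 96, 83, 2, 80, 8, 7, 3] cursor@96
After 8 (insert_after(20)): list=[5, 96, 20, 83, 2, 80, 8, 7, 3] cursor@96
After 9 (insert_after(39)): list=[5, 96, 39, 20, 83, 2, 80, 8, 7, 3] cursor@96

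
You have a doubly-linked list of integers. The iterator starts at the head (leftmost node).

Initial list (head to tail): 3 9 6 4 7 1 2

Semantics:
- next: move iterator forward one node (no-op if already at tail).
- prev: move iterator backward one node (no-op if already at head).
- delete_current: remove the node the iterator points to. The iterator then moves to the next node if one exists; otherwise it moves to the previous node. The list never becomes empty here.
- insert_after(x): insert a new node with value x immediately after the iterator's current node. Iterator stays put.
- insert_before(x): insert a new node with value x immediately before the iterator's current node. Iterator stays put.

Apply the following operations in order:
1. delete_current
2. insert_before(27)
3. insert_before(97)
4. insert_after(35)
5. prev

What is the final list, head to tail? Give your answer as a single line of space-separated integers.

Answer: 27 97 9 35 6 4 7 1 2

Derivation:
After 1 (delete_current): list=[9, 6, 4, 7, 1, 2] cursor@9
After 2 (insert_before(27)): list=[27, 9, 6, 4, 7, 1, 2] cursor@9
After 3 (insert_before(97)): list=[27, 97, 9, 6, 4, 7, 1, 2] cursor@9
After 4 (insert_after(35)): list=[27, 97, 9, 35, 6, 4, 7, 1, 2] cursor@9
After 5 (prev): list=[27, 97, 9, 35, 6, 4, 7, 1, 2] cursor@97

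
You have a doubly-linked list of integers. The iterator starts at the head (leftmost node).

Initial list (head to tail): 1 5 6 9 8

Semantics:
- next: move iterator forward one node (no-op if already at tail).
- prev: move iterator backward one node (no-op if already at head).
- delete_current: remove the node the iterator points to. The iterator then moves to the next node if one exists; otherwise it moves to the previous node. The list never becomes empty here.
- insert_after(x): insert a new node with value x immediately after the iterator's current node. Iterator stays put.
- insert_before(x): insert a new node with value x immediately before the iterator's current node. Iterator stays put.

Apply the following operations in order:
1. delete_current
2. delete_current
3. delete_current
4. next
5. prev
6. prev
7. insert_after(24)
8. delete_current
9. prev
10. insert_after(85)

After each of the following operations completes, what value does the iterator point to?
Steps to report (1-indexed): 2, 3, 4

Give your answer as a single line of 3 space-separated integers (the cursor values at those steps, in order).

After 1 (delete_current): list=[5, 6, 9, 8] cursor@5
After 2 (delete_current): list=[6, 9, 8] cursor@6
After 3 (delete_current): list=[9, 8] cursor@9
After 4 (next): list=[9, 8] cursor@8
After 5 (prev): list=[9, 8] cursor@9
After 6 (prev): list=[9, 8] cursor@9
After 7 (insert_after(24)): list=[9, 24, 8] cursor@9
After 8 (delete_current): list=[24, 8] cursor@24
After 9 (prev): list=[24, 8] cursor@24
After 10 (insert_after(85)): list=[24, 85, 8] cursor@24

Answer: 6 9 8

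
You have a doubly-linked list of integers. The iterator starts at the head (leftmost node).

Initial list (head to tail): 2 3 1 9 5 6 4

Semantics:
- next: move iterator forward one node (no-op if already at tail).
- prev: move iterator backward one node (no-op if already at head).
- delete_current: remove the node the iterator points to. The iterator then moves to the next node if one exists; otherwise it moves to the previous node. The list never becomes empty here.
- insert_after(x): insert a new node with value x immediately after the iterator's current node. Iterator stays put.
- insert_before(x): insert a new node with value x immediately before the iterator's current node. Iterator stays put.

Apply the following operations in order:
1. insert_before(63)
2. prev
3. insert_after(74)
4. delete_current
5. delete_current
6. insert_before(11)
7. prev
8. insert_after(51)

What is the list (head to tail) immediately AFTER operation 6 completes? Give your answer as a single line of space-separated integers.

Answer: 11 2 3 1 9 5 6 4

Derivation:
After 1 (insert_before(63)): list=[63, 2, 3, 1, 9, 5, 6, 4] cursor@2
After 2 (prev): list=[63, 2, 3, 1, 9, 5, 6, 4] cursor@63
After 3 (insert_after(74)): list=[63, 74, 2, 3, 1, 9, 5, 6, 4] cursor@63
After 4 (delete_current): list=[74, 2, 3, 1, 9, 5, 6, 4] cursor@74
After 5 (delete_current): list=[2, 3, 1, 9, 5, 6, 4] cursor@2
After 6 (insert_before(11)): list=[11, 2, 3, 1, 9, 5, 6, 4] cursor@2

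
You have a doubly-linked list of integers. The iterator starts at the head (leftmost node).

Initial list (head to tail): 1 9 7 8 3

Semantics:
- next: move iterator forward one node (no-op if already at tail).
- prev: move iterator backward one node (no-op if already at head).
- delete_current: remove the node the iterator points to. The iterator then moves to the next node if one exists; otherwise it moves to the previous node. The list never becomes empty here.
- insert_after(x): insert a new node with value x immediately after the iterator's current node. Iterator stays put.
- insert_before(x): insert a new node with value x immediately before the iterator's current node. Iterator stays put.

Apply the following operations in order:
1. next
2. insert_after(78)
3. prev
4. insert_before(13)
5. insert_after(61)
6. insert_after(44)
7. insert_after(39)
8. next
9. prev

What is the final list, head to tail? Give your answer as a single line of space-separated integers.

After 1 (next): list=[1, 9, 7, 8, 3] cursor@9
After 2 (insert_after(78)): list=[1, 9, 78, 7, 8, 3] cursor@9
After 3 (prev): list=[1, 9, 78, 7, 8, 3] cursor@1
After 4 (insert_before(13)): list=[13, 1, 9, 78, 7, 8, 3] cursor@1
After 5 (insert_after(61)): list=[13, 1, 61, 9, 78, 7, 8, 3] cursor@1
After 6 (insert_after(44)): list=[13, 1, 44, 61, 9, 78, 7, 8, 3] cursor@1
After 7 (insert_after(39)): list=[13, 1, 39, 44, 61, 9, 78, 7, 8, 3] cursor@1
After 8 (next): list=[13, 1, 39, 44, 61, 9, 78, 7, 8, 3] cursor@39
After 9 (prev): list=[13, 1, 39, 44, 61, 9, 78, 7, 8, 3] cursor@1

Answer: 13 1 39 44 61 9 78 7 8 3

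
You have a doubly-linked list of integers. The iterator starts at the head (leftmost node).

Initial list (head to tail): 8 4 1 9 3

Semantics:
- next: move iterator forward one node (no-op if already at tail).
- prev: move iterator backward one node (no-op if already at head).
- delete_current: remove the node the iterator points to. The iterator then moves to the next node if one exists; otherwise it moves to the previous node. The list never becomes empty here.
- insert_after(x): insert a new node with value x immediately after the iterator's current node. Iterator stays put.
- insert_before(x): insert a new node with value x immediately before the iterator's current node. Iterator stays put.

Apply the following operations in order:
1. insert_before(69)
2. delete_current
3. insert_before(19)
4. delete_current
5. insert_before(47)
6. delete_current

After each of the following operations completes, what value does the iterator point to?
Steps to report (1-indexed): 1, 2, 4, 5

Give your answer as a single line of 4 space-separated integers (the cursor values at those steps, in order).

After 1 (insert_before(69)): list=[69, 8, 4, 1, 9, 3] cursor@8
After 2 (delete_current): list=[69, 4, 1, 9, 3] cursor@4
After 3 (insert_before(19)): list=[69, 19, 4, 1, 9, 3] cursor@4
After 4 (delete_current): list=[69, 19, 1, 9, 3] cursor@1
After 5 (insert_before(47)): list=[69, 19, 47, 1, 9, 3] cursor@1
After 6 (delete_current): list=[69, 19, 47, 9, 3] cursor@9

Answer: 8 4 1 1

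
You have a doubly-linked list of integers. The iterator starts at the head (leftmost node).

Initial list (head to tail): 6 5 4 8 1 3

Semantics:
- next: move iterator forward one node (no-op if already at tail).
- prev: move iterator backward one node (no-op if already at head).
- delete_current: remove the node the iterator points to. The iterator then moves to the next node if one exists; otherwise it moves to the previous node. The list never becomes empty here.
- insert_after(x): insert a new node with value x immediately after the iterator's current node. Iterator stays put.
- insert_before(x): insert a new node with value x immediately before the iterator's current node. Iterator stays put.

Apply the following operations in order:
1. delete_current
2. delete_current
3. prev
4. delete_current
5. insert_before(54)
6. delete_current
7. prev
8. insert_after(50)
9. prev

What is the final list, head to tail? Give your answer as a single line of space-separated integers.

After 1 (delete_current): list=[5, 4, 8, 1, 3] cursor@5
After 2 (delete_current): list=[4, 8, 1, 3] cursor@4
After 3 (prev): list=[4, 8, 1, 3] cursor@4
After 4 (delete_current): list=[8, 1, 3] cursor@8
After 5 (insert_before(54)): list=[54, 8, 1, 3] cursor@8
After 6 (delete_current): list=[54, 1, 3] cursor@1
After 7 (prev): list=[54, 1, 3] cursor@54
After 8 (insert_after(50)): list=[54, 50, 1, 3] cursor@54
After 9 (prev): list=[54, 50, 1, 3] cursor@54

Answer: 54 50 1 3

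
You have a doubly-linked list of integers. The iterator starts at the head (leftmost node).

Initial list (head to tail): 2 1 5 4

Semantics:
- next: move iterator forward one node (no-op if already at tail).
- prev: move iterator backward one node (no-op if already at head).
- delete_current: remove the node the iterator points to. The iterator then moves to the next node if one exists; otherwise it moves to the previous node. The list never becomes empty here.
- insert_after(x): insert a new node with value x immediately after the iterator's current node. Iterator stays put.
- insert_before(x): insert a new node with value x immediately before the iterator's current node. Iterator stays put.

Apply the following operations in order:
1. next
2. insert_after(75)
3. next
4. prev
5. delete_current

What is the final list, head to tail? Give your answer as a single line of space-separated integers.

After 1 (next): list=[2, 1, 5, 4] cursor@1
After 2 (insert_after(75)): list=[2, 1, 75, 5, 4] cursor@1
After 3 (next): list=[2, 1, 75, 5, 4] cursor@75
After 4 (prev): list=[2, 1, 75, 5, 4] cursor@1
After 5 (delete_current): list=[2, 75, 5, 4] cursor@75

Answer: 2 75 5 4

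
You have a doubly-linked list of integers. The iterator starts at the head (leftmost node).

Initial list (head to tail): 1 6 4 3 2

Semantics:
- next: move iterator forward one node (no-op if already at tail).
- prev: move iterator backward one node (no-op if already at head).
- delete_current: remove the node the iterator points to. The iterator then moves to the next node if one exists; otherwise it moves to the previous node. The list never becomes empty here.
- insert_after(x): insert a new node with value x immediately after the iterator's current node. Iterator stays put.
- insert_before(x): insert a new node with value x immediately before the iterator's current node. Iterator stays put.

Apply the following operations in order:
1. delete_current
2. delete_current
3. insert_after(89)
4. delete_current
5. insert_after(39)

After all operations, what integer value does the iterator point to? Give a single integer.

After 1 (delete_current): list=[6, 4, 3, 2] cursor@6
After 2 (delete_current): list=[4, 3, 2] cursor@4
After 3 (insert_after(89)): list=[4, 89, 3, 2] cursor@4
After 4 (delete_current): list=[89, 3, 2] cursor@89
After 5 (insert_after(39)): list=[89, 39, 3, 2] cursor@89

Answer: 89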